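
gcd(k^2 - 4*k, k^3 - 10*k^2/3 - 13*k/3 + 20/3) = k - 4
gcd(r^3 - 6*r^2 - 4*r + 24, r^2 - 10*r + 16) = r - 2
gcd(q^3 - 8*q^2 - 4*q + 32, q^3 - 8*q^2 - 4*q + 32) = q^3 - 8*q^2 - 4*q + 32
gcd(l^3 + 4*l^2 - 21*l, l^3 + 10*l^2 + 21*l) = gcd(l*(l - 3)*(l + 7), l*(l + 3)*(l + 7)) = l^2 + 7*l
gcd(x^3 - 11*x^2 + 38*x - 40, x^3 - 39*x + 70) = x^2 - 7*x + 10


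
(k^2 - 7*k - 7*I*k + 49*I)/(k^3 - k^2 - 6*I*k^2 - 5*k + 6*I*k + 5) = (k^2 - 7*k*(1 + I) + 49*I)/(k^3 - k^2*(1 + 6*I) + k*(-5 + 6*I) + 5)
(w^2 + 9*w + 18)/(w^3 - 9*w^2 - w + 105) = (w + 6)/(w^2 - 12*w + 35)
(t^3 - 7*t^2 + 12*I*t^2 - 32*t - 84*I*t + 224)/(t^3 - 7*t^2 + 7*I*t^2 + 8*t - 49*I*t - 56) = (t + 4*I)/(t - I)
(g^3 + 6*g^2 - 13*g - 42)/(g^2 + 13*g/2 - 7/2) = 2*(g^2 - g - 6)/(2*g - 1)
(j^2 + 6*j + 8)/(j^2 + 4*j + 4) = (j + 4)/(j + 2)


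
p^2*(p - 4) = p^3 - 4*p^2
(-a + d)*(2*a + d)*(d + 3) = -2*a^2*d - 6*a^2 + a*d^2 + 3*a*d + d^3 + 3*d^2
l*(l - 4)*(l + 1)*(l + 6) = l^4 + 3*l^3 - 22*l^2 - 24*l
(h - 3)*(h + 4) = h^2 + h - 12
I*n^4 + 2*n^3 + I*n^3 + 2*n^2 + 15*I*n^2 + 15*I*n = n*(n - 5*I)*(n + 3*I)*(I*n + I)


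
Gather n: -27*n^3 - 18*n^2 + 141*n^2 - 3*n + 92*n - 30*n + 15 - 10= -27*n^3 + 123*n^2 + 59*n + 5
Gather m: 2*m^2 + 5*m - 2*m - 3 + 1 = 2*m^2 + 3*m - 2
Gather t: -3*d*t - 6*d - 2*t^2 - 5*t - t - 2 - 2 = -6*d - 2*t^2 + t*(-3*d - 6) - 4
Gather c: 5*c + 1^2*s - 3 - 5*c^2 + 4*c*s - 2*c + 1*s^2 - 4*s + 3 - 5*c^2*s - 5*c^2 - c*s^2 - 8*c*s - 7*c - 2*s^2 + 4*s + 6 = c^2*(-5*s - 10) + c*(-s^2 - 4*s - 4) - s^2 + s + 6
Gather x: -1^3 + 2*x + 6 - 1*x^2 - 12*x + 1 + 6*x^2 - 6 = 5*x^2 - 10*x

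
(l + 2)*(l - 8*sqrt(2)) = l^2 - 8*sqrt(2)*l + 2*l - 16*sqrt(2)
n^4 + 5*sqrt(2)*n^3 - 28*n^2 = n^2*(n - 2*sqrt(2))*(n + 7*sqrt(2))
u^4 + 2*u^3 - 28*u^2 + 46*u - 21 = (u - 3)*(u - 1)^2*(u + 7)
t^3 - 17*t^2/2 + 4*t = t*(t - 8)*(t - 1/2)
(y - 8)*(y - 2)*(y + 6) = y^3 - 4*y^2 - 44*y + 96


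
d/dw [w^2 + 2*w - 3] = 2*w + 2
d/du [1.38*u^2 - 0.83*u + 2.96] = 2.76*u - 0.83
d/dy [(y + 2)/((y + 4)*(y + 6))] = (-y^2 - 4*y + 4)/(y^4 + 20*y^3 + 148*y^2 + 480*y + 576)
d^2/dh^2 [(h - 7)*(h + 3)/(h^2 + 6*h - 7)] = 4*(-5*h^3 - 21*h^2 - 231*h - 511)/(h^6 + 18*h^5 + 87*h^4 - 36*h^3 - 609*h^2 + 882*h - 343)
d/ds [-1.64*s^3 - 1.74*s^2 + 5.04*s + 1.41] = -4.92*s^2 - 3.48*s + 5.04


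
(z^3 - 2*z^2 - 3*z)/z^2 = z - 2 - 3/z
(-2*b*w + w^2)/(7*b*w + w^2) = (-2*b + w)/(7*b + w)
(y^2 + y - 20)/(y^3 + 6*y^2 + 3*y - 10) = (y - 4)/(y^2 + y - 2)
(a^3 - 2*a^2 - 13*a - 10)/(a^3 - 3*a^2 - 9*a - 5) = (a + 2)/(a + 1)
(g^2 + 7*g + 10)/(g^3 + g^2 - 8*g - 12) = (g + 5)/(g^2 - g - 6)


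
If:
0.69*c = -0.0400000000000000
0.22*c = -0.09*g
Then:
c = -0.06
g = 0.14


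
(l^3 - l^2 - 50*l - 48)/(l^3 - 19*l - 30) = (-l^3 + l^2 + 50*l + 48)/(-l^3 + 19*l + 30)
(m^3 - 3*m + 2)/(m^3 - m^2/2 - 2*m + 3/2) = 2*(m + 2)/(2*m + 3)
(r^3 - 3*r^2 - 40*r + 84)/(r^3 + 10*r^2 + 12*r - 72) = (r - 7)/(r + 6)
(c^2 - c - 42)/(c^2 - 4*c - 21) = (c + 6)/(c + 3)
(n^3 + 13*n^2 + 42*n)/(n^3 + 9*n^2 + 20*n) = (n^2 + 13*n + 42)/(n^2 + 9*n + 20)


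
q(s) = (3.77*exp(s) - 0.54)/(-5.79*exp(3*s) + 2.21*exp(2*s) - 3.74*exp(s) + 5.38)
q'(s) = (3.77*exp(s) - 0.54)*(17.37*exp(3*s) - 4.42*exp(2*s) + 3.74*exp(s))/(-5.79*exp(3*s) + 2.21*exp(2*s) - 3.74*exp(s) + 5.38)^2 + 3.77*exp(s)/(-5.79*exp(3*s) + 2.21*exp(2*s) - 3.74*exp(s) + 5.38) = (43.6566*exp(3*s) - 17.7115*exp(2*s) + 2.3868*exp(s) + 18.263)*exp(s)/(33.5241*exp(6*s) - 25.5918*exp(5*s) + 48.1933*exp(4*s) - 78.8312*exp(3*s) + 37.7672*exp(2*s) - 40.2424*exp(s) + 28.9444)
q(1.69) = -0.02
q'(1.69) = 0.05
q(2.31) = -0.01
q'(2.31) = 0.01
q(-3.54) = -0.08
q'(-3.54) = 0.02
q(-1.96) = -0.00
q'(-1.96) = 0.11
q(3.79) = -0.00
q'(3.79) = 0.00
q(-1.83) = 0.01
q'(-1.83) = 0.13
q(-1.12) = 0.16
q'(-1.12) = 0.35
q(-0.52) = 0.63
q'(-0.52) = 1.81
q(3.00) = 0.00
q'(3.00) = 0.00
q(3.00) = 0.00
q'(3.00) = 0.00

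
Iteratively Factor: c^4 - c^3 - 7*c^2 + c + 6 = (c - 3)*(c^3 + 2*c^2 - c - 2) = (c - 3)*(c + 2)*(c^2 - 1) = (c - 3)*(c + 1)*(c + 2)*(c - 1)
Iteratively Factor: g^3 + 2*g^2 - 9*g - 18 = (g + 2)*(g^2 - 9) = (g - 3)*(g + 2)*(g + 3)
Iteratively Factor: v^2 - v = (v - 1)*(v)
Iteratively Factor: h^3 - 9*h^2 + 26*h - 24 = (h - 2)*(h^2 - 7*h + 12) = (h - 4)*(h - 2)*(h - 3)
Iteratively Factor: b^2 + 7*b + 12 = (b + 3)*(b + 4)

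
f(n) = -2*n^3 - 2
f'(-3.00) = -54.00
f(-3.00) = 52.00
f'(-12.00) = -864.00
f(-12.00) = 3454.00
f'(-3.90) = -91.26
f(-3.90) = 116.64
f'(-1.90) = -21.66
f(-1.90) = 11.72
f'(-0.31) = -0.58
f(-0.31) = -1.94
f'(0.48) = -1.38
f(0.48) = -2.22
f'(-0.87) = -4.54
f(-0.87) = -0.68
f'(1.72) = -17.75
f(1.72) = -12.18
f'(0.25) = -0.38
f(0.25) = -2.03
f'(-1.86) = -20.76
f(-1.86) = 10.87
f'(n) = -6*n^2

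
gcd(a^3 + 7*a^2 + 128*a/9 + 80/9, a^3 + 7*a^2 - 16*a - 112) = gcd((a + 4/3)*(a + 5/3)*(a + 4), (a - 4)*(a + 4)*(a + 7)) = a + 4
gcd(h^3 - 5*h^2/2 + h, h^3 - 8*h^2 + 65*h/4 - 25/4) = h - 1/2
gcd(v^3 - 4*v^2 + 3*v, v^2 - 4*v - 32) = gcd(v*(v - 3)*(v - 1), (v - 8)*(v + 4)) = 1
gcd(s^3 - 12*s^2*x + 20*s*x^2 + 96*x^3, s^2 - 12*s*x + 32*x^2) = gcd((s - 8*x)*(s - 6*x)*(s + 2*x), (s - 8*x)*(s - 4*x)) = -s + 8*x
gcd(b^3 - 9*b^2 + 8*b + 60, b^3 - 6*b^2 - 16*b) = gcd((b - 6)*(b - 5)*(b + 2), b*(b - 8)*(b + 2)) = b + 2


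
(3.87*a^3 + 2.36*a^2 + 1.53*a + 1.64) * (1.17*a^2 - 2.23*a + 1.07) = 4.5279*a^5 - 5.8689*a^4 + 0.668200000000001*a^3 + 1.0321*a^2 - 2.0201*a + 1.7548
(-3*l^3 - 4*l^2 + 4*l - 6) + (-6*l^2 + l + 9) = -3*l^3 - 10*l^2 + 5*l + 3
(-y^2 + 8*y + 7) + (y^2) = 8*y + 7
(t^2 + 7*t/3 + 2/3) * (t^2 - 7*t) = t^4 - 14*t^3/3 - 47*t^2/3 - 14*t/3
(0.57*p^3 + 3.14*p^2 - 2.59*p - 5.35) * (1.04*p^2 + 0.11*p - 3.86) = 0.5928*p^5 + 3.3283*p^4 - 4.5484*p^3 - 17.9693*p^2 + 9.4089*p + 20.651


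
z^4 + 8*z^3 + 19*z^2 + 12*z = z*(z + 1)*(z + 3)*(z + 4)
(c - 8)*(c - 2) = c^2 - 10*c + 16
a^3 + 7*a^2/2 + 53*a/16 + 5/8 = (a + 1/4)*(a + 5/4)*(a + 2)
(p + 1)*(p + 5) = p^2 + 6*p + 5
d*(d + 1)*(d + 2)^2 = d^4 + 5*d^3 + 8*d^2 + 4*d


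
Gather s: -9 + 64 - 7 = 48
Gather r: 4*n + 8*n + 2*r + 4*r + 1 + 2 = 12*n + 6*r + 3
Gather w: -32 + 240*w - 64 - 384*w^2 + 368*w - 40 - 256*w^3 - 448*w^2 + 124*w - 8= -256*w^3 - 832*w^2 + 732*w - 144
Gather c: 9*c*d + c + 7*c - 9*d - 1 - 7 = c*(9*d + 8) - 9*d - 8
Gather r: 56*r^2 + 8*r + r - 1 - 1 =56*r^2 + 9*r - 2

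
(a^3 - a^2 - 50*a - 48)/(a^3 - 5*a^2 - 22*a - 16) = (a + 6)/(a + 2)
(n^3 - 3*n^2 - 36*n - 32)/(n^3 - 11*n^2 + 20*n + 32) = (n + 4)/(n - 4)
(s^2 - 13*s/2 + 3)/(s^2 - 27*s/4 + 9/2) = 2*(2*s - 1)/(4*s - 3)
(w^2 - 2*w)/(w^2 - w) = (w - 2)/(w - 1)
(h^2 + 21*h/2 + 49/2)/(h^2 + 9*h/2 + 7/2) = (h + 7)/(h + 1)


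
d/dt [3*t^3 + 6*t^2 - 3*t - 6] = 9*t^2 + 12*t - 3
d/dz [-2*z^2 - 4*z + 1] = -4*z - 4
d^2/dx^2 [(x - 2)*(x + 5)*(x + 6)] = 6*x + 18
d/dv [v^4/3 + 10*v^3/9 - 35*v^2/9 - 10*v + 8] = 4*v^3/3 + 10*v^2/3 - 70*v/9 - 10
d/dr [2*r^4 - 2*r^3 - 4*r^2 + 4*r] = 8*r^3 - 6*r^2 - 8*r + 4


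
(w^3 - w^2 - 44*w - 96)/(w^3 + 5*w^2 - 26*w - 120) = (w^2 - 5*w - 24)/(w^2 + w - 30)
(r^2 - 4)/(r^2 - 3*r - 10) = (r - 2)/(r - 5)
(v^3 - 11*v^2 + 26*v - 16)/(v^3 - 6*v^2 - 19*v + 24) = (v - 2)/(v + 3)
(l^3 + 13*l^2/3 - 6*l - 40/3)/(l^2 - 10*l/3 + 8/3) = (3*l^2 + 19*l + 20)/(3*l - 4)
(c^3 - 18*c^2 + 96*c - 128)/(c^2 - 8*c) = c - 10 + 16/c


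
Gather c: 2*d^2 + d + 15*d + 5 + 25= 2*d^2 + 16*d + 30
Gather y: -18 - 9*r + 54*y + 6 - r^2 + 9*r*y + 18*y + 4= -r^2 - 9*r + y*(9*r + 72) - 8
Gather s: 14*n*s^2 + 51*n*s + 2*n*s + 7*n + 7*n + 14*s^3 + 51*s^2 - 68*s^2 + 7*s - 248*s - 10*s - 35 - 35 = 14*n + 14*s^3 + s^2*(14*n - 17) + s*(53*n - 251) - 70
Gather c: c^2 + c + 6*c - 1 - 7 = c^2 + 7*c - 8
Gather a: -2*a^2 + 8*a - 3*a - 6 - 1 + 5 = -2*a^2 + 5*a - 2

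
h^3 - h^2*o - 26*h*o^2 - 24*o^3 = (h - 6*o)*(h + o)*(h + 4*o)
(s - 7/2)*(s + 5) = s^2 + 3*s/2 - 35/2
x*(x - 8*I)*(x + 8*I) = x^3 + 64*x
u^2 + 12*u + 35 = (u + 5)*(u + 7)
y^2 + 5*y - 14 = (y - 2)*(y + 7)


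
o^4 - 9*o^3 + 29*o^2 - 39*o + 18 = (o - 3)^2*(o - 2)*(o - 1)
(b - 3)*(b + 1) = b^2 - 2*b - 3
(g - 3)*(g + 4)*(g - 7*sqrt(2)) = g^3 - 7*sqrt(2)*g^2 + g^2 - 12*g - 7*sqrt(2)*g + 84*sqrt(2)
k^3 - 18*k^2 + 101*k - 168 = (k - 8)*(k - 7)*(k - 3)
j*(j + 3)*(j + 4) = j^3 + 7*j^2 + 12*j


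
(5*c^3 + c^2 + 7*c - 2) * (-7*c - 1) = -35*c^4 - 12*c^3 - 50*c^2 + 7*c + 2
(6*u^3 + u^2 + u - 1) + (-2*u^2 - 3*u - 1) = 6*u^3 - u^2 - 2*u - 2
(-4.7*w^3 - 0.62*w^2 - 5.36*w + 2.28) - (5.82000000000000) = -4.7*w^3 - 0.62*w^2 - 5.36*w - 3.54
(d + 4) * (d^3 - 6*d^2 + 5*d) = d^4 - 2*d^3 - 19*d^2 + 20*d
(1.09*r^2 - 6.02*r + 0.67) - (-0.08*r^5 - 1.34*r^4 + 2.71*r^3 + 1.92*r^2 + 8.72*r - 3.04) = 0.08*r^5 + 1.34*r^4 - 2.71*r^3 - 0.83*r^2 - 14.74*r + 3.71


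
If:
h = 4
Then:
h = 4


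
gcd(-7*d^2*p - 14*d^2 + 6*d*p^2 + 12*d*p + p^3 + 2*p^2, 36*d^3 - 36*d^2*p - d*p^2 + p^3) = -d + p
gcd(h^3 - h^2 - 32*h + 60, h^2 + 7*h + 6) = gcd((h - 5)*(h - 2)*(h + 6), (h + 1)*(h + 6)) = h + 6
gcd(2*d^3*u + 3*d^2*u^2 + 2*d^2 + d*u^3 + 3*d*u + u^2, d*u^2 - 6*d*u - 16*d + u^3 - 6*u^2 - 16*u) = d + u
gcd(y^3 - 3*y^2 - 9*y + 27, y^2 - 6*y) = 1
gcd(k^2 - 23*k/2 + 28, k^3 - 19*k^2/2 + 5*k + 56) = k^2 - 23*k/2 + 28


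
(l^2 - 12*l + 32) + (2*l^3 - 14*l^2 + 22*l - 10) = 2*l^3 - 13*l^2 + 10*l + 22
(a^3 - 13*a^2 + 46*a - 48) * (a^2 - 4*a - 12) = a^5 - 17*a^4 + 86*a^3 - 76*a^2 - 360*a + 576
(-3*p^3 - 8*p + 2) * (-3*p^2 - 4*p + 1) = 9*p^5 + 12*p^4 + 21*p^3 + 26*p^2 - 16*p + 2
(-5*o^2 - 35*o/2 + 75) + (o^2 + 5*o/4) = -4*o^2 - 65*o/4 + 75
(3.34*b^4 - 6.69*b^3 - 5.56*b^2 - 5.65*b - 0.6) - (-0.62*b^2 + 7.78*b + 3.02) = 3.34*b^4 - 6.69*b^3 - 4.94*b^2 - 13.43*b - 3.62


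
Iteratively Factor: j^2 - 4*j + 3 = (j - 3)*(j - 1)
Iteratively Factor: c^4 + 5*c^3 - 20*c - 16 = (c + 2)*(c^3 + 3*c^2 - 6*c - 8) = (c + 2)*(c + 4)*(c^2 - c - 2) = (c - 2)*(c + 2)*(c + 4)*(c + 1)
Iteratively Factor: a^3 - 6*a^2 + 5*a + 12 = (a - 3)*(a^2 - 3*a - 4) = (a - 4)*(a - 3)*(a + 1)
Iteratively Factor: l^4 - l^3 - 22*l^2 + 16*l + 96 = (l + 2)*(l^3 - 3*l^2 - 16*l + 48) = (l - 4)*(l + 2)*(l^2 + l - 12) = (l - 4)*(l + 2)*(l + 4)*(l - 3)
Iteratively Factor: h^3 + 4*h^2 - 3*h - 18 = (h + 3)*(h^2 + h - 6) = (h + 3)^2*(h - 2)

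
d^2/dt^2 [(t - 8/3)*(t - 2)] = 2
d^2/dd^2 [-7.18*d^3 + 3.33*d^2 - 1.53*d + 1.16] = 6.66 - 43.08*d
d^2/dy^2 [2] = 0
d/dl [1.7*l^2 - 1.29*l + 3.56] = 3.4*l - 1.29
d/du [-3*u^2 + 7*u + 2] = 7 - 6*u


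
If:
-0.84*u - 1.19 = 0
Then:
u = -1.42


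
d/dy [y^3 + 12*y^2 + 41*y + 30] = 3*y^2 + 24*y + 41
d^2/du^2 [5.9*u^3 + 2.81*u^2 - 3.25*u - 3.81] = 35.4*u + 5.62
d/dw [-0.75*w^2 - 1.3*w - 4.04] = -1.5*w - 1.3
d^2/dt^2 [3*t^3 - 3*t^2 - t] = 18*t - 6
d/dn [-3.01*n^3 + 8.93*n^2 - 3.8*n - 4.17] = -9.03*n^2 + 17.86*n - 3.8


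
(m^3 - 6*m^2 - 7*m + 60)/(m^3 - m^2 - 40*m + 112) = (m^2 - 2*m - 15)/(m^2 + 3*m - 28)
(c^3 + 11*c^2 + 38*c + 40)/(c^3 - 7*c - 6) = (c^2 + 9*c + 20)/(c^2 - 2*c - 3)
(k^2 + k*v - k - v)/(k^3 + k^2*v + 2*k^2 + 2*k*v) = (k - 1)/(k*(k + 2))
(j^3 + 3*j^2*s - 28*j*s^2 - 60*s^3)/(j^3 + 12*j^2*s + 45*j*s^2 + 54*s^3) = (j^2 - 3*j*s - 10*s^2)/(j^2 + 6*j*s + 9*s^2)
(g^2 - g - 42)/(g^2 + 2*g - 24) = (g - 7)/(g - 4)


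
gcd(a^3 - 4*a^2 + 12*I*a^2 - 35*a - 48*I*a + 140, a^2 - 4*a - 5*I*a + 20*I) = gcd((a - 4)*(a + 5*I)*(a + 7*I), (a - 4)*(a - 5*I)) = a - 4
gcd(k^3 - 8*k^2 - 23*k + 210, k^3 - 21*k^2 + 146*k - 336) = k^2 - 13*k + 42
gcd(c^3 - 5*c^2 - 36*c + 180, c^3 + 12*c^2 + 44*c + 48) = c + 6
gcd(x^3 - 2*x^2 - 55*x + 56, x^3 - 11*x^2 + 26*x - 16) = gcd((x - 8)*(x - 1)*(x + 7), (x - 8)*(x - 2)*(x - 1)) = x^2 - 9*x + 8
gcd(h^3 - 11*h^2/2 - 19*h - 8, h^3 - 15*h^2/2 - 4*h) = h^2 - 15*h/2 - 4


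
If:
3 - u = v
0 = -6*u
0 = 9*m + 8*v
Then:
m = -8/3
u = 0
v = 3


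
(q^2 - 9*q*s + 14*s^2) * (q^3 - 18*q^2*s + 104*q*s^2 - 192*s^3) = q^5 - 27*q^4*s + 280*q^3*s^2 - 1380*q^2*s^3 + 3184*q*s^4 - 2688*s^5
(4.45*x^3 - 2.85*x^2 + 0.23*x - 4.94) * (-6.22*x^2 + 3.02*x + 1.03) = -27.679*x^5 + 31.166*x^4 - 5.4541*x^3 + 28.4859*x^2 - 14.6819*x - 5.0882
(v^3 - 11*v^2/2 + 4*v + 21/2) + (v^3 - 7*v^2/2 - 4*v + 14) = 2*v^3 - 9*v^2 + 49/2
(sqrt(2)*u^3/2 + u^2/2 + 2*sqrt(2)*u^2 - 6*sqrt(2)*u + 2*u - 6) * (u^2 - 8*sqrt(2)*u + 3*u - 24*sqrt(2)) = sqrt(2)*u^5/2 - 15*u^4/2 + 7*sqrt(2)*u^4/2 - 105*u^3/2 - 4*sqrt(2)*u^3 - 46*sqrt(2)*u^2 + 270*u + 144*sqrt(2)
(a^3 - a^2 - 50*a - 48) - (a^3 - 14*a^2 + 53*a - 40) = 13*a^2 - 103*a - 8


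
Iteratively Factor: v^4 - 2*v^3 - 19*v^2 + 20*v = (v - 5)*(v^3 + 3*v^2 - 4*v) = (v - 5)*(v + 4)*(v^2 - v) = v*(v - 5)*(v + 4)*(v - 1)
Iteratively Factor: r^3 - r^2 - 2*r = (r + 1)*(r^2 - 2*r) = (r - 2)*(r + 1)*(r)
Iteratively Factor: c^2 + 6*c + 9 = (c + 3)*(c + 3)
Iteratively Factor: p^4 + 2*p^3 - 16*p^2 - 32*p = (p + 2)*(p^3 - 16*p) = (p + 2)*(p + 4)*(p^2 - 4*p) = p*(p + 2)*(p + 4)*(p - 4)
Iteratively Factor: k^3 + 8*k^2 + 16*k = (k + 4)*(k^2 + 4*k) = (k + 4)^2*(k)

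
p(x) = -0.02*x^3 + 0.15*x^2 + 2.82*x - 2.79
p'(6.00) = 2.46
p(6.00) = 15.21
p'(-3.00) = 1.38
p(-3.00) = -9.36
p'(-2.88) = 1.46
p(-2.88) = -9.19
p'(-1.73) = 2.12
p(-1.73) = -7.12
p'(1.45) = 3.13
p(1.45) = 1.55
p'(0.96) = 3.05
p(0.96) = 0.04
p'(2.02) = 3.18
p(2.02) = 3.35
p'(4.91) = 2.85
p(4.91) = 12.30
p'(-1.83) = 2.07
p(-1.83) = -7.33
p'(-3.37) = 1.13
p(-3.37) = -9.82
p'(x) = -0.06*x^2 + 0.3*x + 2.82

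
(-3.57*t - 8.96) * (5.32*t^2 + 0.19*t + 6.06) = -18.9924*t^3 - 48.3455*t^2 - 23.3366*t - 54.2976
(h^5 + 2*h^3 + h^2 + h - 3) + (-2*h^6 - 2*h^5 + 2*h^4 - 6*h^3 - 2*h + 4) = -2*h^6 - h^5 + 2*h^4 - 4*h^3 + h^2 - h + 1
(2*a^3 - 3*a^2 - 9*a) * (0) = 0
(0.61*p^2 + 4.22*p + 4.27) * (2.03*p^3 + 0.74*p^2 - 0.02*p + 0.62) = 1.2383*p^5 + 9.018*p^4 + 11.7787*p^3 + 3.4536*p^2 + 2.531*p + 2.6474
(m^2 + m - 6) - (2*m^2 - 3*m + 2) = -m^2 + 4*m - 8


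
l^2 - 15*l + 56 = (l - 8)*(l - 7)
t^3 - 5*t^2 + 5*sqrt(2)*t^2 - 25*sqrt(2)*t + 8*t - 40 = (t - 5)*(t + sqrt(2))*(t + 4*sqrt(2))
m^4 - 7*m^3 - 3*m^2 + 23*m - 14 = (m - 7)*(m - 1)^2*(m + 2)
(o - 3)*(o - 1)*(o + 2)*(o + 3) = o^4 + o^3 - 11*o^2 - 9*o + 18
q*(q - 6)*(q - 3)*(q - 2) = q^4 - 11*q^3 + 36*q^2 - 36*q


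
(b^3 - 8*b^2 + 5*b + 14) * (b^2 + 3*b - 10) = b^5 - 5*b^4 - 29*b^3 + 109*b^2 - 8*b - 140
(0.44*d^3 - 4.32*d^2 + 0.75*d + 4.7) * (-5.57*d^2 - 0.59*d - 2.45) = -2.4508*d^5 + 23.8028*d^4 - 2.7067*d^3 - 16.0375*d^2 - 4.6105*d - 11.515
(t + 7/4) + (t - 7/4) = 2*t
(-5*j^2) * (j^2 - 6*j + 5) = -5*j^4 + 30*j^3 - 25*j^2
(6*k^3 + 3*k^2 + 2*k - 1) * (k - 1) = 6*k^4 - 3*k^3 - k^2 - 3*k + 1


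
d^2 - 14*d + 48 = (d - 8)*(d - 6)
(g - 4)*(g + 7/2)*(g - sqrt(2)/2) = g^3 - sqrt(2)*g^2/2 - g^2/2 - 14*g + sqrt(2)*g/4 + 7*sqrt(2)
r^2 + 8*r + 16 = (r + 4)^2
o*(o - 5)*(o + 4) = o^3 - o^2 - 20*o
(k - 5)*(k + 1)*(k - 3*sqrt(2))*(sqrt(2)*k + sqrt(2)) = sqrt(2)*k^4 - 6*k^3 - 3*sqrt(2)*k^3 - 9*sqrt(2)*k^2 + 18*k^2 - 5*sqrt(2)*k + 54*k + 30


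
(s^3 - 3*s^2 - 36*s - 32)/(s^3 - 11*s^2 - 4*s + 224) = (s + 1)/(s - 7)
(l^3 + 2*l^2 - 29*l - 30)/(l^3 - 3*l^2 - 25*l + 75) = (l^2 + 7*l + 6)/(l^2 + 2*l - 15)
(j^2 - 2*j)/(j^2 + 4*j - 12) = j/(j + 6)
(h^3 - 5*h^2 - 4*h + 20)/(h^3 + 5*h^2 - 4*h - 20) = (h - 5)/(h + 5)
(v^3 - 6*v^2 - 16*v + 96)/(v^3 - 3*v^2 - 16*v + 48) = (v - 6)/(v - 3)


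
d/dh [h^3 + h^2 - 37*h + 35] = 3*h^2 + 2*h - 37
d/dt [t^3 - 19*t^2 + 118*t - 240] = 3*t^2 - 38*t + 118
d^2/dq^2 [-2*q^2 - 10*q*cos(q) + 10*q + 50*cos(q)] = 10*q*cos(q) + 20*sin(q) - 50*cos(q) - 4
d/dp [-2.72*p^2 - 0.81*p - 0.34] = -5.44*p - 0.81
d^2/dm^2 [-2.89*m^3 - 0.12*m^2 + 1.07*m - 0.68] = -17.34*m - 0.24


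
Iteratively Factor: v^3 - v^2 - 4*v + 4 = (v - 1)*(v^2 - 4) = (v - 1)*(v + 2)*(v - 2)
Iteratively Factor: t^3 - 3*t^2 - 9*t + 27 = (t + 3)*(t^2 - 6*t + 9) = (t - 3)*(t + 3)*(t - 3)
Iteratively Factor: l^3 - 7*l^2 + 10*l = (l)*(l^2 - 7*l + 10) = l*(l - 5)*(l - 2)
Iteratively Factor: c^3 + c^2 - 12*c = (c - 3)*(c^2 + 4*c) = (c - 3)*(c + 4)*(c)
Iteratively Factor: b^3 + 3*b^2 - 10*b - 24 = (b + 2)*(b^2 + b - 12) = (b + 2)*(b + 4)*(b - 3)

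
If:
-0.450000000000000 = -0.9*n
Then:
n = 0.50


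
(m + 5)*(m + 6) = m^2 + 11*m + 30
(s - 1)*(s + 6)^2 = s^3 + 11*s^2 + 24*s - 36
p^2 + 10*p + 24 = (p + 4)*(p + 6)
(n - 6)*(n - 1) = n^2 - 7*n + 6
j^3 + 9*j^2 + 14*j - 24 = (j - 1)*(j + 4)*(j + 6)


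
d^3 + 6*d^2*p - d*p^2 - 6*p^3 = (d - p)*(d + p)*(d + 6*p)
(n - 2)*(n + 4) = n^2 + 2*n - 8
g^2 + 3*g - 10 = (g - 2)*(g + 5)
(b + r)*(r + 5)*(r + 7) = b*r^2 + 12*b*r + 35*b + r^3 + 12*r^2 + 35*r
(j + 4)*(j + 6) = j^2 + 10*j + 24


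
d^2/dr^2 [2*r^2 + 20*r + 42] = 4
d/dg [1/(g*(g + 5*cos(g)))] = (5*g*sin(g) - 2*g - 5*cos(g))/(g^2*(g + 5*cos(g))^2)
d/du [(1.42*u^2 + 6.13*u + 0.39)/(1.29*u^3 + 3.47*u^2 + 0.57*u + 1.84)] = (-1.8318*u^4 - 15.8154*u^3 - 21.971*u^2 + 2.519*u + 11.0569)/(1.6641*u^6 + 8.9526*u^5 + 13.5115*u^4 + 8.703*u^3 + 13.0945*u^2 + 2.0976*u + 3.3856)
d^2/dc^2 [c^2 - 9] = 2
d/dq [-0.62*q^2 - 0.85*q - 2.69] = -1.24*q - 0.85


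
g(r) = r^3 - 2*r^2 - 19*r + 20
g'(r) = 3*r^2 - 4*r - 19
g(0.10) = 18.08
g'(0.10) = -19.37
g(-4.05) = -2.29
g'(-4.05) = 46.41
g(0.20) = 16.13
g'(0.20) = -19.68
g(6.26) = 68.00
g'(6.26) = 73.52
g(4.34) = -18.38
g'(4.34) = 20.15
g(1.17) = -3.37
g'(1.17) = -19.57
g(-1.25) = 38.67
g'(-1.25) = -9.31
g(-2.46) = 39.75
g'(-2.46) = 8.99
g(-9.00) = -700.00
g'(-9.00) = 260.00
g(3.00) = -28.00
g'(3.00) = -4.00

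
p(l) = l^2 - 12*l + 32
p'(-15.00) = -42.00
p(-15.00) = 437.00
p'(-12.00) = -36.00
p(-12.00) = 320.00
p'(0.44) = -11.12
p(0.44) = 26.91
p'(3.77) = -4.46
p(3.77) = 0.97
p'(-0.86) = -13.72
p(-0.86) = 43.06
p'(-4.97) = -21.94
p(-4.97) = 116.34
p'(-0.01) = -12.02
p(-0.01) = 32.12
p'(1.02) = -9.96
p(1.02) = 20.80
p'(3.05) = -5.90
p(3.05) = 4.70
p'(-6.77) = -25.54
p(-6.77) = 159.07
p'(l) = 2*l - 12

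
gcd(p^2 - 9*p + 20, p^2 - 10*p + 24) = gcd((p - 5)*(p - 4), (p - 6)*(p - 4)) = p - 4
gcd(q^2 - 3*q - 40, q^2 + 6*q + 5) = q + 5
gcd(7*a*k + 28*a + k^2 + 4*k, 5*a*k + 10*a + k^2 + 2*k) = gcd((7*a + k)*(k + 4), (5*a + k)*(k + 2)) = 1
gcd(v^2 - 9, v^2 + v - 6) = v + 3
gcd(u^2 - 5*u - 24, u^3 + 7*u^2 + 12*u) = u + 3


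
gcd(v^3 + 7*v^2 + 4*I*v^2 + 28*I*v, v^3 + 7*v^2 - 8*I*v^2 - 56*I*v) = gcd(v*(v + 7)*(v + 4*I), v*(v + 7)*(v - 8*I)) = v^2 + 7*v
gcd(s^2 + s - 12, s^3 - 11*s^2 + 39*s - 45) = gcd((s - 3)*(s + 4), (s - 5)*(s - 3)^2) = s - 3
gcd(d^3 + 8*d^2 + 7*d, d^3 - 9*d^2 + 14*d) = d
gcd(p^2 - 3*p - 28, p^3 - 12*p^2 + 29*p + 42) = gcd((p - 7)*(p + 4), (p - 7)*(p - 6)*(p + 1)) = p - 7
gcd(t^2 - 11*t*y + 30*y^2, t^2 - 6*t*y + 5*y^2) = -t + 5*y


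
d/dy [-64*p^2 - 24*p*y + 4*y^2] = -24*p + 8*y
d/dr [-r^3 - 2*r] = -3*r^2 - 2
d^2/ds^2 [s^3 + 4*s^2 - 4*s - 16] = 6*s + 8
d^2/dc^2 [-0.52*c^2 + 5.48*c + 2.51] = -1.04000000000000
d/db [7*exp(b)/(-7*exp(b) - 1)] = -7*exp(b)/(7*exp(b) + 1)^2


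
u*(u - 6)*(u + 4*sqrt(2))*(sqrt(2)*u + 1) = sqrt(2)*u^4 - 6*sqrt(2)*u^3 + 9*u^3 - 54*u^2 + 4*sqrt(2)*u^2 - 24*sqrt(2)*u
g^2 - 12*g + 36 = (g - 6)^2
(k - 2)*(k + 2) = k^2 - 4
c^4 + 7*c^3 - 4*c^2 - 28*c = c*(c - 2)*(c + 2)*(c + 7)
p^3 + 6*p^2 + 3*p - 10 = (p - 1)*(p + 2)*(p + 5)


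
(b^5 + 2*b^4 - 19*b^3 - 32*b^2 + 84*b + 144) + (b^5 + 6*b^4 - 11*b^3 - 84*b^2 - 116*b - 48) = 2*b^5 + 8*b^4 - 30*b^3 - 116*b^2 - 32*b + 96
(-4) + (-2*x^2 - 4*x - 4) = -2*x^2 - 4*x - 8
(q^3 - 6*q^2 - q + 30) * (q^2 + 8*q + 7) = q^5 + 2*q^4 - 42*q^3 - 20*q^2 + 233*q + 210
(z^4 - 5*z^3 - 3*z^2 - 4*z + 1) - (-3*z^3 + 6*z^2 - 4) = z^4 - 2*z^3 - 9*z^2 - 4*z + 5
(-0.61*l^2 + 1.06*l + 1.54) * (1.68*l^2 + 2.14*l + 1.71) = -1.0248*l^4 + 0.4754*l^3 + 3.8125*l^2 + 5.1082*l + 2.6334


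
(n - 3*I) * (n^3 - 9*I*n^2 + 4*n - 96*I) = n^4 - 12*I*n^3 - 23*n^2 - 108*I*n - 288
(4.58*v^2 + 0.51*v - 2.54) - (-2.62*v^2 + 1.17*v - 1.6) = 7.2*v^2 - 0.66*v - 0.94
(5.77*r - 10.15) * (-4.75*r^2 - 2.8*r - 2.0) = -27.4075*r^3 + 32.0565*r^2 + 16.88*r + 20.3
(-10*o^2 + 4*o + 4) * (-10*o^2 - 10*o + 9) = 100*o^4 + 60*o^3 - 170*o^2 - 4*o + 36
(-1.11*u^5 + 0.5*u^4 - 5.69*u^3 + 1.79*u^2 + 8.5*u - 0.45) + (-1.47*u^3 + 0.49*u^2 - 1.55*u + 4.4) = -1.11*u^5 + 0.5*u^4 - 7.16*u^3 + 2.28*u^2 + 6.95*u + 3.95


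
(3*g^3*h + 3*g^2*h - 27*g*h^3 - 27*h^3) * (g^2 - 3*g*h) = 3*g^5*h - 9*g^4*h^2 + 3*g^4*h - 27*g^3*h^3 - 9*g^3*h^2 + 81*g^2*h^4 - 27*g^2*h^3 + 81*g*h^4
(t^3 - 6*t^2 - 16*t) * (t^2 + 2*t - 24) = t^5 - 4*t^4 - 52*t^3 + 112*t^2 + 384*t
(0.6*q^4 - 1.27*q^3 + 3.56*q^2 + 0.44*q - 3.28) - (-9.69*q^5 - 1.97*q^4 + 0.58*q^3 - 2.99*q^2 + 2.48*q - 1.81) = 9.69*q^5 + 2.57*q^4 - 1.85*q^3 + 6.55*q^2 - 2.04*q - 1.47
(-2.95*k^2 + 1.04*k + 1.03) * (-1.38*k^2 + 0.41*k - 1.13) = 4.071*k^4 - 2.6447*k^3 + 2.3385*k^2 - 0.7529*k - 1.1639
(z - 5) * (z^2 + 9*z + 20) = z^3 + 4*z^2 - 25*z - 100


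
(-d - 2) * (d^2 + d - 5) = -d^3 - 3*d^2 + 3*d + 10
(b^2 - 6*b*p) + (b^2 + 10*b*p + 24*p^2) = 2*b^2 + 4*b*p + 24*p^2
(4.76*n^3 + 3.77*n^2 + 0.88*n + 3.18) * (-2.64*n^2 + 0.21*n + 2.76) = -12.5664*n^5 - 8.9532*n^4 + 11.6061*n^3 + 2.1948*n^2 + 3.0966*n + 8.7768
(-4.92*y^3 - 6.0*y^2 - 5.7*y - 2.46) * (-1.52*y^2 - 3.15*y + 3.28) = 7.4784*y^5 + 24.618*y^4 + 11.4264*y^3 + 2.0142*y^2 - 10.947*y - 8.0688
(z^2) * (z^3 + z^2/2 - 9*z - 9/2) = z^5 + z^4/2 - 9*z^3 - 9*z^2/2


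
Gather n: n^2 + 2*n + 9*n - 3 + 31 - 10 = n^2 + 11*n + 18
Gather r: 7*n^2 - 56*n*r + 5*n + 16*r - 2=7*n^2 + 5*n + r*(16 - 56*n) - 2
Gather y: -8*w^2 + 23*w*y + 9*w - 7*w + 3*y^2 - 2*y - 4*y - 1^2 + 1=-8*w^2 + 2*w + 3*y^2 + y*(23*w - 6)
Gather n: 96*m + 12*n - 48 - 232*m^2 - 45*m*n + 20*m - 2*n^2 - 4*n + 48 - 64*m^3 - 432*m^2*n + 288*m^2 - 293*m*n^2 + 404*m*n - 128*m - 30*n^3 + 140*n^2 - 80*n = -64*m^3 + 56*m^2 - 12*m - 30*n^3 + n^2*(138 - 293*m) + n*(-432*m^2 + 359*m - 72)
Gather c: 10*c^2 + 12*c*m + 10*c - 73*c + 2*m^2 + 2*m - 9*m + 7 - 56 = 10*c^2 + c*(12*m - 63) + 2*m^2 - 7*m - 49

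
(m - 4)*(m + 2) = m^2 - 2*m - 8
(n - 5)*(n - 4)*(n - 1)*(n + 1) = n^4 - 9*n^3 + 19*n^2 + 9*n - 20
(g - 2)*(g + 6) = g^2 + 4*g - 12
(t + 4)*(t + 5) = t^2 + 9*t + 20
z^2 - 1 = (z - 1)*(z + 1)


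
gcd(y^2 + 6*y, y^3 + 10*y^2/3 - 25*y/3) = y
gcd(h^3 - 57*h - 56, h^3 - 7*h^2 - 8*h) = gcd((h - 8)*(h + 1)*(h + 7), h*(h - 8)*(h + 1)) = h^2 - 7*h - 8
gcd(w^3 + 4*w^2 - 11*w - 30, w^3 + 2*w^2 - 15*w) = w^2 + 2*w - 15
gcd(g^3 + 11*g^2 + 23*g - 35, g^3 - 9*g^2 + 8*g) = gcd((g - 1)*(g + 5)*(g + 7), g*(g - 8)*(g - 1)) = g - 1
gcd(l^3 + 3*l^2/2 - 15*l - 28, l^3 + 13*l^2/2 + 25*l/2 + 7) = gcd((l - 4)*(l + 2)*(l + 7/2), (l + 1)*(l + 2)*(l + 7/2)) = l^2 + 11*l/2 + 7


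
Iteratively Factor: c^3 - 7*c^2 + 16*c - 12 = (c - 2)*(c^2 - 5*c + 6) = (c - 2)^2*(c - 3)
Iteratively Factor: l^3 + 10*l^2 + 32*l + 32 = (l + 4)*(l^2 + 6*l + 8) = (l + 4)^2*(l + 2)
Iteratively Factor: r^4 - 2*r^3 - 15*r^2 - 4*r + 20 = (r + 2)*(r^3 - 4*r^2 - 7*r + 10) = (r - 5)*(r + 2)*(r^2 + r - 2) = (r - 5)*(r + 2)^2*(r - 1)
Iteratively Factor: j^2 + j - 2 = (j - 1)*(j + 2)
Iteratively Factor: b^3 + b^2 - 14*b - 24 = (b + 3)*(b^2 - 2*b - 8) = (b + 2)*(b + 3)*(b - 4)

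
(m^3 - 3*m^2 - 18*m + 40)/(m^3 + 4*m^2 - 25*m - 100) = (m - 2)/(m + 5)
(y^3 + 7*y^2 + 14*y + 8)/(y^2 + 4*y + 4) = (y^2 + 5*y + 4)/(y + 2)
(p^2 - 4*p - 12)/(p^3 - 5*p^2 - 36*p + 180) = (p + 2)/(p^2 + p - 30)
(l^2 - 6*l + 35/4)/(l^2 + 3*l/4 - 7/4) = (4*l^2 - 24*l + 35)/(4*l^2 + 3*l - 7)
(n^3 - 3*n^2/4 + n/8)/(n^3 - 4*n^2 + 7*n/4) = (4*n - 1)/(2*(2*n - 7))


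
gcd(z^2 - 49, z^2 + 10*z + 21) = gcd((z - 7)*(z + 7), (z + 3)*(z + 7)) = z + 7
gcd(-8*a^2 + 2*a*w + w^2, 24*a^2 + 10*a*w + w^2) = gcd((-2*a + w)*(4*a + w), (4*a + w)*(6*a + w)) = 4*a + w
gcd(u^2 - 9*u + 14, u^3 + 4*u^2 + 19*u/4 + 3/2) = 1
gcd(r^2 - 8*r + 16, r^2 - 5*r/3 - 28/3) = r - 4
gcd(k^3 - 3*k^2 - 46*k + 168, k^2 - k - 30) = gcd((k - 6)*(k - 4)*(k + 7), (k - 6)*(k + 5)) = k - 6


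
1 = 1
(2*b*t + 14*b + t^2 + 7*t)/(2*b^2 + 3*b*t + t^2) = (t + 7)/(b + t)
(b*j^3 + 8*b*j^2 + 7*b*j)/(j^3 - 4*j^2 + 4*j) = b*(j^2 + 8*j + 7)/(j^2 - 4*j + 4)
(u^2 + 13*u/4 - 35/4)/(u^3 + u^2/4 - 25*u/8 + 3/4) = 2*(4*u^2 + 13*u - 35)/(8*u^3 + 2*u^2 - 25*u + 6)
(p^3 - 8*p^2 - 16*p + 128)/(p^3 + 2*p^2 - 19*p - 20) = (p^2 - 4*p - 32)/(p^2 + 6*p + 5)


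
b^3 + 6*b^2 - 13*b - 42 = (b - 3)*(b + 2)*(b + 7)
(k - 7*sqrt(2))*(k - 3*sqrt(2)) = k^2 - 10*sqrt(2)*k + 42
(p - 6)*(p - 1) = p^2 - 7*p + 6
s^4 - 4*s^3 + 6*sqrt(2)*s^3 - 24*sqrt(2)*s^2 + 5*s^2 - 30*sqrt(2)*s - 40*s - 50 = (s - 5)*(s + 1)*(s + sqrt(2))*(s + 5*sqrt(2))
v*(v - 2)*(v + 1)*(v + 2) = v^4 + v^3 - 4*v^2 - 4*v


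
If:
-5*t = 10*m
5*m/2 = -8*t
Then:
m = 0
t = 0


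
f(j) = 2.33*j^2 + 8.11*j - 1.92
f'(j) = 4.66*j + 8.11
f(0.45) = 2.20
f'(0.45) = 10.21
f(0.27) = 0.44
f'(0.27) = 9.37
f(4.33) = 76.88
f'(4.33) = 28.29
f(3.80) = 62.54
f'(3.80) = 25.82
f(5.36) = 108.49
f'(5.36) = 33.09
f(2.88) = 40.76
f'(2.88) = 21.53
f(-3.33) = -3.09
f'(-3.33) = -7.41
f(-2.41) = -7.93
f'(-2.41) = -3.12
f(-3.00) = -5.28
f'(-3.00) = -5.87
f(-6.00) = 33.30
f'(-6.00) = -19.85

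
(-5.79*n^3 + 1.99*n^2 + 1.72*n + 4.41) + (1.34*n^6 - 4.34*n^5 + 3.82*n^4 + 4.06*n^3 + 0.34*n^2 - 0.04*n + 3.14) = 1.34*n^6 - 4.34*n^5 + 3.82*n^4 - 1.73*n^3 + 2.33*n^2 + 1.68*n + 7.55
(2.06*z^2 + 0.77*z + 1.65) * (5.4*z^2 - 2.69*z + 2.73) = 11.124*z^4 - 1.3834*z^3 + 12.4625*z^2 - 2.3364*z + 4.5045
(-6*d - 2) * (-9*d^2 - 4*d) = 54*d^3 + 42*d^2 + 8*d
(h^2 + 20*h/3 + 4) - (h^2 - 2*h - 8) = 26*h/3 + 12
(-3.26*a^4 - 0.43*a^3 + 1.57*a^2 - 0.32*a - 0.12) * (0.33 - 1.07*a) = 3.4882*a^5 - 0.6157*a^4 - 1.8218*a^3 + 0.8605*a^2 + 0.0228*a - 0.0396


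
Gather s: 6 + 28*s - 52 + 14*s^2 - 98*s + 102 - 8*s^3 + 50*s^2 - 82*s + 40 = -8*s^3 + 64*s^2 - 152*s + 96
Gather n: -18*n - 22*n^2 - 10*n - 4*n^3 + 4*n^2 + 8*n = -4*n^3 - 18*n^2 - 20*n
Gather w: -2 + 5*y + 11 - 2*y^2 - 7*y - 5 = -2*y^2 - 2*y + 4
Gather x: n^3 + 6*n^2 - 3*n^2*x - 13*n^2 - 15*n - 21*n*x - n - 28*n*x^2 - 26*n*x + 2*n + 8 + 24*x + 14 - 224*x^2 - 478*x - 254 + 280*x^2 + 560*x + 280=n^3 - 7*n^2 - 14*n + x^2*(56 - 28*n) + x*(-3*n^2 - 47*n + 106) + 48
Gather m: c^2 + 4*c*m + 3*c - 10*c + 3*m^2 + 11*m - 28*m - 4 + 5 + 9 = c^2 - 7*c + 3*m^2 + m*(4*c - 17) + 10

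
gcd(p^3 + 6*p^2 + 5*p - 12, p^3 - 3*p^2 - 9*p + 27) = p + 3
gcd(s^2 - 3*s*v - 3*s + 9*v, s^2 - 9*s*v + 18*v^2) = s - 3*v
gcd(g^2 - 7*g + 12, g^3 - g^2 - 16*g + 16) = g - 4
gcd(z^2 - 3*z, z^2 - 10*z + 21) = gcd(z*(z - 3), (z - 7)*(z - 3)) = z - 3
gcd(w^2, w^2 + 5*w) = w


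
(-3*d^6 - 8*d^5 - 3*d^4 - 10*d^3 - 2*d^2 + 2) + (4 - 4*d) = -3*d^6 - 8*d^5 - 3*d^4 - 10*d^3 - 2*d^2 - 4*d + 6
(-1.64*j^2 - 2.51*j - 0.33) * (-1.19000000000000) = 1.9516*j^2 + 2.9869*j + 0.3927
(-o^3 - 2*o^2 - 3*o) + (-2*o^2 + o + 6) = -o^3 - 4*o^2 - 2*o + 6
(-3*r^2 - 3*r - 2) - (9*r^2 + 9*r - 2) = -12*r^2 - 12*r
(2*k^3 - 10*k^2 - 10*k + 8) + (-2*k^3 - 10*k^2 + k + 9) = -20*k^2 - 9*k + 17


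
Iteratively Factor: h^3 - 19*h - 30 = (h - 5)*(h^2 + 5*h + 6) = (h - 5)*(h + 3)*(h + 2)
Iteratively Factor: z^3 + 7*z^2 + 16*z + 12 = (z + 3)*(z^2 + 4*z + 4) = (z + 2)*(z + 3)*(z + 2)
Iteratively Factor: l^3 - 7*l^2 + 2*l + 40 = (l + 2)*(l^2 - 9*l + 20) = (l - 5)*(l + 2)*(l - 4)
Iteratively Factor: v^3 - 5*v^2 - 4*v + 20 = (v - 2)*(v^2 - 3*v - 10) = (v - 5)*(v - 2)*(v + 2)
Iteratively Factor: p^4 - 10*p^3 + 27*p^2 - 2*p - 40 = (p - 4)*(p^3 - 6*p^2 + 3*p + 10) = (p - 4)*(p + 1)*(p^2 - 7*p + 10) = (p - 5)*(p - 4)*(p + 1)*(p - 2)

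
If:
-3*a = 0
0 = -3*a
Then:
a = 0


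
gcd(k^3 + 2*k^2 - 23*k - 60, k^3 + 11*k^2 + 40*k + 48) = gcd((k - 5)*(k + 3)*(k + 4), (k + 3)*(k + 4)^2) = k^2 + 7*k + 12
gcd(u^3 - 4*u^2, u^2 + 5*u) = u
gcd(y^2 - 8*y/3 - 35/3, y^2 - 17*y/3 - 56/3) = y + 7/3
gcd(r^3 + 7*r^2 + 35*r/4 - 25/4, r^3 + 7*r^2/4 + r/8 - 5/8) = r - 1/2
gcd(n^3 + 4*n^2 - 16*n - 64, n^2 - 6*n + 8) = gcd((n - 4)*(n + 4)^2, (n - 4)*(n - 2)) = n - 4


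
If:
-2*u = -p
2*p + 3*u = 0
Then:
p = 0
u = 0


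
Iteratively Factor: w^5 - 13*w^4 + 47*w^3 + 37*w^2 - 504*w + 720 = (w + 3)*(w^4 - 16*w^3 + 95*w^2 - 248*w + 240) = (w - 4)*(w + 3)*(w^3 - 12*w^2 + 47*w - 60) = (w - 5)*(w - 4)*(w + 3)*(w^2 - 7*w + 12) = (w - 5)*(w - 4)^2*(w + 3)*(w - 3)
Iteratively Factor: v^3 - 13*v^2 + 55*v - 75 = (v - 5)*(v^2 - 8*v + 15) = (v - 5)^2*(v - 3)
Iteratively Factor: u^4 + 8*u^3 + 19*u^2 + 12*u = (u + 1)*(u^3 + 7*u^2 + 12*u) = u*(u + 1)*(u^2 + 7*u + 12) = u*(u + 1)*(u + 3)*(u + 4)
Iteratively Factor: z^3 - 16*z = (z + 4)*(z^2 - 4*z) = z*(z + 4)*(z - 4)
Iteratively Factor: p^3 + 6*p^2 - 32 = (p + 4)*(p^2 + 2*p - 8) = (p + 4)^2*(p - 2)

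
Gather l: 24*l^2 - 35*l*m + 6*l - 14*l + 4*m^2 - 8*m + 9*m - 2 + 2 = 24*l^2 + l*(-35*m - 8) + 4*m^2 + m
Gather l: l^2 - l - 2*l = l^2 - 3*l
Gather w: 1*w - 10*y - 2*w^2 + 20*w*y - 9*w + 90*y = -2*w^2 + w*(20*y - 8) + 80*y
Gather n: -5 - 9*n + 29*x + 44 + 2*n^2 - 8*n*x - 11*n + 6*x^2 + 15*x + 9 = 2*n^2 + n*(-8*x - 20) + 6*x^2 + 44*x + 48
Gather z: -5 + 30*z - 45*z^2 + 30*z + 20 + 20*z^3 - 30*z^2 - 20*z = 20*z^3 - 75*z^2 + 40*z + 15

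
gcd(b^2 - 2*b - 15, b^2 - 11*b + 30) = b - 5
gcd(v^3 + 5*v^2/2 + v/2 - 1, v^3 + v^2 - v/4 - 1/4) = v^2 + v/2 - 1/2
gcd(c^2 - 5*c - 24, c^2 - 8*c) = c - 8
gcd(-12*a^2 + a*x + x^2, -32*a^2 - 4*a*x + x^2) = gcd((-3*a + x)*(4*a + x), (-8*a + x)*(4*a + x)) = 4*a + x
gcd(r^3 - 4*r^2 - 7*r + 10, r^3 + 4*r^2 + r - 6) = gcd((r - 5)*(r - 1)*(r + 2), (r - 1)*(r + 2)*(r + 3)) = r^2 + r - 2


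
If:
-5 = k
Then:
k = -5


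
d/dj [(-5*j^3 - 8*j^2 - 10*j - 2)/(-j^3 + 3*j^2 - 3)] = (-23*j^4 - 20*j^3 + 69*j^2 + 60*j + 30)/(j^6 - 6*j^5 + 9*j^4 + 6*j^3 - 18*j^2 + 9)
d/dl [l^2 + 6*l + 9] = 2*l + 6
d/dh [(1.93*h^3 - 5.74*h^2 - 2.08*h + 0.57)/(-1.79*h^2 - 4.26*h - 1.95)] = (-3.4547*h^4 - 16.4436*h^3 + 9.4387*h^2 + 24.4266*h + 6.4842)/(3.2041*h^4 + 15.2508*h^3 + 25.1286*h^2 + 16.614*h + 3.8025)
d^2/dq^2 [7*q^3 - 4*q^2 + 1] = 42*q - 8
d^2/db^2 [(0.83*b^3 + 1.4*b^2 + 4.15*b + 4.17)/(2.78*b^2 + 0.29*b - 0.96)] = (66.458174*b^3 + 214.396056*b^2 + 91.213812*b + 27.850386)/(21.484952*b^6 + 6.723708*b^5 - 21.556398*b^4 - 4.619323*b^3 + 7.443936*b^2 + 0.801792*b - 0.884736)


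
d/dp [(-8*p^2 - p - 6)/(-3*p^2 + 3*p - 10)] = (-27*p^2 + 124*p + 28)/(9*p^4 - 18*p^3 + 69*p^2 - 60*p + 100)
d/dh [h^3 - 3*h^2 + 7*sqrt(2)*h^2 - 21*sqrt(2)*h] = 3*h^2 - 6*h + 14*sqrt(2)*h - 21*sqrt(2)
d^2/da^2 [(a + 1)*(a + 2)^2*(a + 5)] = 12*a^2 + 60*a + 66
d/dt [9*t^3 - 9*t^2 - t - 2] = 27*t^2 - 18*t - 1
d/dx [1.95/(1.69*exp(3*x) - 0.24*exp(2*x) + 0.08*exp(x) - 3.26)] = (-9.8865*exp(2*x) + 0.936*exp(x) - 0.156)*exp(x)/(1.69*exp(3*x) - 0.24*exp(2*x) + 0.08*exp(x) - 3.26)^2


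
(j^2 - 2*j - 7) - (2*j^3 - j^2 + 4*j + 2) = -2*j^3 + 2*j^2 - 6*j - 9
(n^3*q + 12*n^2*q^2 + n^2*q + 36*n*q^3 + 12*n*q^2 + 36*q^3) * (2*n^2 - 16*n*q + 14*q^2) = 2*n^5*q + 8*n^4*q^2 + 2*n^4*q - 106*n^3*q^3 + 8*n^3*q^2 - 408*n^2*q^4 - 106*n^2*q^3 + 504*n*q^5 - 408*n*q^4 + 504*q^5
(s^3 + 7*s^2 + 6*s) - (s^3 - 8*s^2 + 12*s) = 15*s^2 - 6*s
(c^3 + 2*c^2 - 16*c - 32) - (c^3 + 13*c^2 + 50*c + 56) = -11*c^2 - 66*c - 88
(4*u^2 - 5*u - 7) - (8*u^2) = -4*u^2 - 5*u - 7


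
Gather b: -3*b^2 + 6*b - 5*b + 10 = -3*b^2 + b + 10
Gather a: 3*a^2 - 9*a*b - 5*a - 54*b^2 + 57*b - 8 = 3*a^2 + a*(-9*b - 5) - 54*b^2 + 57*b - 8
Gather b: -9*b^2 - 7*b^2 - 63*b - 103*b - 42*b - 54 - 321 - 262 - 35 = -16*b^2 - 208*b - 672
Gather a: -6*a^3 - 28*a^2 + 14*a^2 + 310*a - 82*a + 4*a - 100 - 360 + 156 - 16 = -6*a^3 - 14*a^2 + 232*a - 320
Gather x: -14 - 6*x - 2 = -6*x - 16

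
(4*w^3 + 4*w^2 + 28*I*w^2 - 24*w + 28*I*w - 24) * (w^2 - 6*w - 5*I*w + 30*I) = 4*w^5 - 20*w^4 + 8*I*w^4 + 92*w^3 - 40*I*w^3 - 580*w^2 + 72*I*w^2 - 696*w - 600*I*w - 720*I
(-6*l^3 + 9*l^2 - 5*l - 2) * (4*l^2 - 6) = -24*l^5 + 36*l^4 + 16*l^3 - 62*l^2 + 30*l + 12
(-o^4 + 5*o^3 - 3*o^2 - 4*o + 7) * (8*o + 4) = -8*o^5 + 36*o^4 - 4*o^3 - 44*o^2 + 40*o + 28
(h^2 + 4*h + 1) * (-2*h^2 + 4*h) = -2*h^4 - 4*h^3 + 14*h^2 + 4*h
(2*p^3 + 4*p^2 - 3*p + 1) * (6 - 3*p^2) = -6*p^5 - 12*p^4 + 21*p^3 + 21*p^2 - 18*p + 6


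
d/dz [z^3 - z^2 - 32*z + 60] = 3*z^2 - 2*z - 32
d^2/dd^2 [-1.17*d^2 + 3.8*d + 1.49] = -2.34000000000000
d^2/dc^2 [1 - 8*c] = 0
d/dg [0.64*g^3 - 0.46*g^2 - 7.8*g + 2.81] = 1.92*g^2 - 0.92*g - 7.8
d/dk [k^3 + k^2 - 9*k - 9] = 3*k^2 + 2*k - 9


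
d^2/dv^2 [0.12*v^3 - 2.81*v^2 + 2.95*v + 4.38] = 0.72*v - 5.62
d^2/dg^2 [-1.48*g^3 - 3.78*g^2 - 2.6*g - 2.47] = -8.88*g - 7.56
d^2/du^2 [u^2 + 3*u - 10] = 2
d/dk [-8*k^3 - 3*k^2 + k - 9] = -24*k^2 - 6*k + 1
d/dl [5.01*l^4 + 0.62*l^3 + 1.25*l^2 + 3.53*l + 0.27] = 20.04*l^3 + 1.86*l^2 + 2.5*l + 3.53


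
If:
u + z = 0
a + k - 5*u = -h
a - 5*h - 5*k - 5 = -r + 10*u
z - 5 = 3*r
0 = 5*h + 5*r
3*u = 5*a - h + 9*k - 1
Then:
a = 1323/136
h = 293/136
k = -621/136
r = -293/136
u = 199/136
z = -199/136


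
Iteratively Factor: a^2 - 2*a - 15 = (a - 5)*(a + 3)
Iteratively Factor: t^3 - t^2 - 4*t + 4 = (t - 2)*(t^2 + t - 2) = (t - 2)*(t - 1)*(t + 2)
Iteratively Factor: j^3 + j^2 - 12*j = (j)*(j^2 + j - 12) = j*(j + 4)*(j - 3)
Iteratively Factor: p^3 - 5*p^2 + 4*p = (p - 4)*(p^2 - p) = p*(p - 4)*(p - 1)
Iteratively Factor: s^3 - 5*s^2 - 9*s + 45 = (s - 5)*(s^2 - 9) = (s - 5)*(s + 3)*(s - 3)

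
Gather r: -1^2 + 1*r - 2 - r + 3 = 0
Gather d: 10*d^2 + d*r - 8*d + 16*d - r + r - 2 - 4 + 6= 10*d^2 + d*(r + 8)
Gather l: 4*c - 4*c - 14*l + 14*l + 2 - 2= 0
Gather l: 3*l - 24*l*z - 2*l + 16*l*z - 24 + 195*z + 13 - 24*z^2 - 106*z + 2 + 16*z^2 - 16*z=l*(1 - 8*z) - 8*z^2 + 73*z - 9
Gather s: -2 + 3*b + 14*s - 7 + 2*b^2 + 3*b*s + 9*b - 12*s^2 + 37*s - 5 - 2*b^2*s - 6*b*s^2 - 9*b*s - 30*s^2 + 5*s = 2*b^2 + 12*b + s^2*(-6*b - 42) + s*(-2*b^2 - 6*b + 56) - 14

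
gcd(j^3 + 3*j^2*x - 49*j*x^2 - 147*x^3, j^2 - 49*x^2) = -j^2 + 49*x^2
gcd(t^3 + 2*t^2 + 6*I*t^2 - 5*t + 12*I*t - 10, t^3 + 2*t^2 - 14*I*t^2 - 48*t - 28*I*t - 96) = t + 2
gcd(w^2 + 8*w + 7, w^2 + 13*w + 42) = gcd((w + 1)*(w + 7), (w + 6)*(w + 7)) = w + 7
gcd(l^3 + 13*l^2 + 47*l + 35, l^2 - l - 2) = l + 1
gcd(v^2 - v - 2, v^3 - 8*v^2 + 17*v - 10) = v - 2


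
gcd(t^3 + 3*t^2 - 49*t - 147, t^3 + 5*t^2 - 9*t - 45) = t + 3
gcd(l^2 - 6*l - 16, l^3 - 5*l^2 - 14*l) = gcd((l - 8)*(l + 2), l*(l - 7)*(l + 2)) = l + 2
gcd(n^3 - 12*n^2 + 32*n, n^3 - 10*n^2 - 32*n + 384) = n - 8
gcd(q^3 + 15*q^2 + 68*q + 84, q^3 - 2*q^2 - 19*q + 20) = 1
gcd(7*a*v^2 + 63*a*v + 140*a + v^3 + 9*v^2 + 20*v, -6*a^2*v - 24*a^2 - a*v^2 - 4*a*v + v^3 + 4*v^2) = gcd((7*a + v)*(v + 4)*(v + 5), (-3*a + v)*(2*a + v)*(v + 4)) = v + 4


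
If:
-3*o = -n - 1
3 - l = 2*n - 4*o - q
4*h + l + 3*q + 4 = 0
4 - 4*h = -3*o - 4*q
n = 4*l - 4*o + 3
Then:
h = 5/62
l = 121/124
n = 74/31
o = 35/31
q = -219/124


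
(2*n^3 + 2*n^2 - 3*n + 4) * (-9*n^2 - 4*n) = -18*n^5 - 26*n^4 + 19*n^3 - 24*n^2 - 16*n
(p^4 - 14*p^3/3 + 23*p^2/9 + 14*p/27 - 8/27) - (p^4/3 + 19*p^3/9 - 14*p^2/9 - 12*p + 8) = 2*p^4/3 - 61*p^3/9 + 37*p^2/9 + 338*p/27 - 224/27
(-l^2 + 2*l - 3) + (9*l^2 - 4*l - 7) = 8*l^2 - 2*l - 10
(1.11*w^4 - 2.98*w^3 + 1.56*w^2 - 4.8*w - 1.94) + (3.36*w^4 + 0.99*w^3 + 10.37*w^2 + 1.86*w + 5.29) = 4.47*w^4 - 1.99*w^3 + 11.93*w^2 - 2.94*w + 3.35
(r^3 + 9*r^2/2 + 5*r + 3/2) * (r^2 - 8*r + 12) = r^5 - 7*r^4/2 - 19*r^3 + 31*r^2/2 + 48*r + 18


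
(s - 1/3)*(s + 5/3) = s^2 + 4*s/3 - 5/9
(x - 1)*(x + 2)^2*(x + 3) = x^4 + 6*x^3 + 9*x^2 - 4*x - 12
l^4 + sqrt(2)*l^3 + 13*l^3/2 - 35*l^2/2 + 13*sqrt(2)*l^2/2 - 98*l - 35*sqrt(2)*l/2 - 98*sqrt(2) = (l - 4)*(l + 7/2)*(l + 7)*(l + sqrt(2))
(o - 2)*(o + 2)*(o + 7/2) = o^3 + 7*o^2/2 - 4*o - 14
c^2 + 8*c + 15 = (c + 3)*(c + 5)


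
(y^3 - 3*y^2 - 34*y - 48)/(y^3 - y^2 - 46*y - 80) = (y + 3)/(y + 5)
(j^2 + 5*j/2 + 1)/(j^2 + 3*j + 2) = (j + 1/2)/(j + 1)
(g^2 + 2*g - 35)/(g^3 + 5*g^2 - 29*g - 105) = 1/(g + 3)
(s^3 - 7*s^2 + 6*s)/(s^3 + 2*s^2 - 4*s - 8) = s*(s^2 - 7*s + 6)/(s^3 + 2*s^2 - 4*s - 8)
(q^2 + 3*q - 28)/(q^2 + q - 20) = (q + 7)/(q + 5)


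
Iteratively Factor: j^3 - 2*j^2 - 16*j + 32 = (j + 4)*(j^2 - 6*j + 8) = (j - 2)*(j + 4)*(j - 4)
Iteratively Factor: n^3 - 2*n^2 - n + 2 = (n - 2)*(n^2 - 1) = (n - 2)*(n + 1)*(n - 1)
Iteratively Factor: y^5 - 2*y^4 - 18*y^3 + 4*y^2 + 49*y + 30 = (y + 1)*(y^4 - 3*y^3 - 15*y^2 + 19*y + 30) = (y + 1)*(y + 3)*(y^3 - 6*y^2 + 3*y + 10) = (y - 2)*(y + 1)*(y + 3)*(y^2 - 4*y - 5) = (y - 5)*(y - 2)*(y + 1)*(y + 3)*(y + 1)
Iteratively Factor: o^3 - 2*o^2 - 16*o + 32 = (o + 4)*(o^2 - 6*o + 8) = (o - 4)*(o + 4)*(o - 2)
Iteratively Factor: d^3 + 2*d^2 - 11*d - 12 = (d + 4)*(d^2 - 2*d - 3) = (d - 3)*(d + 4)*(d + 1)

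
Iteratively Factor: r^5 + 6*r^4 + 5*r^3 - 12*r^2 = (r - 1)*(r^4 + 7*r^3 + 12*r^2) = r*(r - 1)*(r^3 + 7*r^2 + 12*r) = r^2*(r - 1)*(r^2 + 7*r + 12) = r^2*(r - 1)*(r + 4)*(r + 3)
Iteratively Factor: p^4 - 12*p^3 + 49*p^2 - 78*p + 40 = (p - 5)*(p^3 - 7*p^2 + 14*p - 8) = (p - 5)*(p - 2)*(p^2 - 5*p + 4) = (p - 5)*(p - 2)*(p - 1)*(p - 4)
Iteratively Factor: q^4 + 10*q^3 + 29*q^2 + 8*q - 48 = (q - 1)*(q^3 + 11*q^2 + 40*q + 48) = (q - 1)*(q + 4)*(q^2 + 7*q + 12) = (q - 1)*(q + 4)^2*(q + 3)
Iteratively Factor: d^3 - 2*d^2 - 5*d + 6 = (d - 3)*(d^2 + d - 2) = (d - 3)*(d - 1)*(d + 2)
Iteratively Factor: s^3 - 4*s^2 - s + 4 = (s - 1)*(s^2 - 3*s - 4) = (s - 1)*(s + 1)*(s - 4)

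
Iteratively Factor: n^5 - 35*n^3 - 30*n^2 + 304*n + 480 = (n - 4)*(n^4 + 4*n^3 - 19*n^2 - 106*n - 120) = (n - 4)*(n + 3)*(n^3 + n^2 - 22*n - 40) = (n - 4)*(n + 2)*(n + 3)*(n^2 - n - 20) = (n - 4)*(n + 2)*(n + 3)*(n + 4)*(n - 5)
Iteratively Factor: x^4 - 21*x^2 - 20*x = (x + 4)*(x^3 - 4*x^2 - 5*x) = x*(x + 4)*(x^2 - 4*x - 5) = x*(x + 1)*(x + 4)*(x - 5)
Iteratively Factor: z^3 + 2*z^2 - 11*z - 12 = (z + 4)*(z^2 - 2*z - 3) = (z + 1)*(z + 4)*(z - 3)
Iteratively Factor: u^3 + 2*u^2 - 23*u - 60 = (u + 3)*(u^2 - u - 20) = (u + 3)*(u + 4)*(u - 5)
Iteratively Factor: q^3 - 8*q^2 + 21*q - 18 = (q - 2)*(q^2 - 6*q + 9) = (q - 3)*(q - 2)*(q - 3)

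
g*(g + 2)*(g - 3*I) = g^3 + 2*g^2 - 3*I*g^2 - 6*I*g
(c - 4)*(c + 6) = c^2 + 2*c - 24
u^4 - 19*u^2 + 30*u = u*(u - 3)*(u - 2)*(u + 5)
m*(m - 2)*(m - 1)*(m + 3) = m^4 - 7*m^2 + 6*m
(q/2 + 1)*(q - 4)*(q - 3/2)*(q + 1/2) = q^4/2 - 3*q^3/2 - 27*q^2/8 + 19*q/4 + 3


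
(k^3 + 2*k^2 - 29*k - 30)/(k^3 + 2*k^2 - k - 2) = (k^2 + k - 30)/(k^2 + k - 2)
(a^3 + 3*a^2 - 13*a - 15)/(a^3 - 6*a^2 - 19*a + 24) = (a^3 + 3*a^2 - 13*a - 15)/(a^3 - 6*a^2 - 19*a + 24)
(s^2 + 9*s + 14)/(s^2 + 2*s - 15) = (s^2 + 9*s + 14)/(s^2 + 2*s - 15)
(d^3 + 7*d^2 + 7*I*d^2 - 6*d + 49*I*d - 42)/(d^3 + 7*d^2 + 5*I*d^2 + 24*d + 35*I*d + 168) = (d^2 + 7*I*d - 6)/(d^2 + 5*I*d + 24)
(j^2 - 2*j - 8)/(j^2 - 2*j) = (j^2 - 2*j - 8)/(j*(j - 2))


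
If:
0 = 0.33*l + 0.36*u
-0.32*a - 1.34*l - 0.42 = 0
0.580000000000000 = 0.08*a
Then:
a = 7.25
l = -2.04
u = 1.87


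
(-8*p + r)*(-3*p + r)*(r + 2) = 24*p^2*r + 48*p^2 - 11*p*r^2 - 22*p*r + r^3 + 2*r^2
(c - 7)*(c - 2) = c^2 - 9*c + 14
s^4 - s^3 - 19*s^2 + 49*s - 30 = (s - 3)*(s - 2)*(s - 1)*(s + 5)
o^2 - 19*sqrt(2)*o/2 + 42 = (o - 6*sqrt(2))*(o - 7*sqrt(2)/2)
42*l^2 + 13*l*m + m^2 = (6*l + m)*(7*l + m)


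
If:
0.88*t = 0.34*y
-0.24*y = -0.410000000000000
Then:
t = 0.66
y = 1.71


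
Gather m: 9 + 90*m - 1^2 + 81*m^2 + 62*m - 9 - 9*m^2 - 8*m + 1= 72*m^2 + 144*m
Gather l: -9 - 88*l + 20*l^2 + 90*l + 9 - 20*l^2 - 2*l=0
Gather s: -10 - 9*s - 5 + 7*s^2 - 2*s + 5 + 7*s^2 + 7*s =14*s^2 - 4*s - 10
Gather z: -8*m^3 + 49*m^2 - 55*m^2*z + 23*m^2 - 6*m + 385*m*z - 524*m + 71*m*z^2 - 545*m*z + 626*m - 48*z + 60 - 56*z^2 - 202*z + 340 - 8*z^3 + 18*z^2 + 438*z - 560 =-8*m^3 + 72*m^2 + 96*m - 8*z^3 + z^2*(71*m - 38) + z*(-55*m^2 - 160*m + 188) - 160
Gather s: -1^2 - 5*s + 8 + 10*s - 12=5*s - 5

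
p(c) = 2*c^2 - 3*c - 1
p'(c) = 4*c - 3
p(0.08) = -1.23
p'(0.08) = -2.68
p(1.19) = -1.74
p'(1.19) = 1.76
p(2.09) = 1.47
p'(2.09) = 5.36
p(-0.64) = 1.74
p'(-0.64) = -5.56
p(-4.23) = 47.48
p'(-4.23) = -19.92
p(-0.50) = 1.00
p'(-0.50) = -5.00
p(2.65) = 5.10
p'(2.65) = 7.60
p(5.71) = 47.08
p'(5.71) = 19.84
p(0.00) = -1.00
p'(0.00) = -3.00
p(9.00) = 134.00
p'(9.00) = 33.00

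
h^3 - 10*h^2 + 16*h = h*(h - 8)*(h - 2)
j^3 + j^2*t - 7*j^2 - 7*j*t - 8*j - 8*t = (j - 8)*(j + 1)*(j + t)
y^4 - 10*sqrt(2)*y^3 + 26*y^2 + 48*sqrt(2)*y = y*(y - 8*sqrt(2))*(y - 3*sqrt(2))*(y + sqrt(2))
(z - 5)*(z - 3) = z^2 - 8*z + 15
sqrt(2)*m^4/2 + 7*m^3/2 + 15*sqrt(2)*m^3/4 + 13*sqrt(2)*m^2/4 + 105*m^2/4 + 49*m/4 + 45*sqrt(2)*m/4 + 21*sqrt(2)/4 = (m + 1/2)*(m + 7)*(m + 3*sqrt(2))*(sqrt(2)*m/2 + 1/2)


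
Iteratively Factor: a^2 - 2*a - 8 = (a + 2)*(a - 4)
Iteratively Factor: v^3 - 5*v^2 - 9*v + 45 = (v - 3)*(v^2 - 2*v - 15) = (v - 5)*(v - 3)*(v + 3)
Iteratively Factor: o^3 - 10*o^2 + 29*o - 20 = (o - 1)*(o^2 - 9*o + 20) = (o - 4)*(o - 1)*(o - 5)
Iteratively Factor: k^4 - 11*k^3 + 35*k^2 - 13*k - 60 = (k - 5)*(k^3 - 6*k^2 + 5*k + 12) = (k - 5)*(k + 1)*(k^2 - 7*k + 12) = (k - 5)*(k - 4)*(k + 1)*(k - 3)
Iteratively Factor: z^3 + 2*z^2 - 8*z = (z + 4)*(z^2 - 2*z) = z*(z + 4)*(z - 2)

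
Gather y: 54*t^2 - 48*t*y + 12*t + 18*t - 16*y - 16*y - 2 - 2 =54*t^2 + 30*t + y*(-48*t - 32) - 4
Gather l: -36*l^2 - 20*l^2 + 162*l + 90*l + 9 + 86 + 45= -56*l^2 + 252*l + 140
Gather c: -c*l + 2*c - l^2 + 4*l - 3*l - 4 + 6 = c*(2 - l) - l^2 + l + 2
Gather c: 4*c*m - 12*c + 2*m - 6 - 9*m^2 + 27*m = c*(4*m - 12) - 9*m^2 + 29*m - 6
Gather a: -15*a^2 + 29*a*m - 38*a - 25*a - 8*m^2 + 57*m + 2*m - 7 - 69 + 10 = -15*a^2 + a*(29*m - 63) - 8*m^2 + 59*m - 66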